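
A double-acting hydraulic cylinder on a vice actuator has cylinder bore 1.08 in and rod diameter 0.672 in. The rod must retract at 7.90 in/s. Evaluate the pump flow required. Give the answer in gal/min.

Rod-side annular area A_ann = π/4 × (1.08² − 0.672²) = 0.5614 in^2
Q = A × v

Q ≈ 1.15 gal/min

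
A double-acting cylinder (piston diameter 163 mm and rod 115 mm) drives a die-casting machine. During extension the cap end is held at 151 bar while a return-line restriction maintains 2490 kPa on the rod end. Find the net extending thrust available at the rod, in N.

Cap-side area A_cap = π/4 × (163 mm)² = 20870 mm^2
Rod-side annular area A_ann = π/4 × (163² − 115²) = 10480 mm^2
Net thrust = P_cap·A_cap − P_rod·A_ann = 3.151e5 N − 26100 N

F ≈ 2.89e5 N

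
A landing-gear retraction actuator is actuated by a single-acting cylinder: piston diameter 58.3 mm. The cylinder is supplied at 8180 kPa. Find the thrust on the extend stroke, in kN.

Cap-side area A_cap = π/4 × (58.3 mm)² = 2669 mm^2
F = P × A_cap = 8180 kPa × A_cap

F ≈ 21.8 kN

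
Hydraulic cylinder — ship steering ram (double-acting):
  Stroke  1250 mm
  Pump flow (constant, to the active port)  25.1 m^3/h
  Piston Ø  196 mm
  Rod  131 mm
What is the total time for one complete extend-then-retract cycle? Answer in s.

t ≈ 8.40 s

Cap-side area A_cap = π/4 × (196 mm)² = 30170 mm^2
Rod-side annular area A_ann = π/4 × (196² − 131²) = 16690 mm^2
t_ext = A_cap·L/Q = 5.409 s
t_ret = A_ann·L/Q = 2.993 s
t_cycle = t_ext + t_ret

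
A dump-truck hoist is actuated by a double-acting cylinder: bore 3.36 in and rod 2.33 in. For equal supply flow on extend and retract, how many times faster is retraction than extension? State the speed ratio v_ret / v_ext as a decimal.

Cap-side area A_cap = π/4 × (3.36 in)² = 8.867 in^2
Rod-side annular area A_ann = π/4 × (3.36² − 2.33²) = 4.603 in^2
For equal Q, v ∝ 1/A, so v_ret/v_ext = A_cap/A_ann.

v_ret/v_ext ≈ 1.93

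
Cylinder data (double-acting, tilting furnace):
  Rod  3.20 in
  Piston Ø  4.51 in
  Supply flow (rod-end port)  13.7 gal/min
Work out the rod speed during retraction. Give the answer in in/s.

v ≈ 6.65 in/s

Rod-side annular area A_ann = π/4 × (4.51² − 3.20²) = 7.933 in^2
Flow into the rod-end port fills the annular volume.
v = Q / A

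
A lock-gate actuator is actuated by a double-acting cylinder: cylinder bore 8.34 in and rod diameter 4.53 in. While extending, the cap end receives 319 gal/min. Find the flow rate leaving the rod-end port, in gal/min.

Cap-side area A_cap = π/4 × (8.34 in)² = 54.63 in^2
Rod-side annular area A_ann = π/4 × (8.34² − 4.53²) = 38.51 in^2
Piston speed v = Q_in/A_cap; rod-end outflow Q_out = v × A_ann = Q_in × A_ann/A_cap.

Q_out ≈ 225 gal/min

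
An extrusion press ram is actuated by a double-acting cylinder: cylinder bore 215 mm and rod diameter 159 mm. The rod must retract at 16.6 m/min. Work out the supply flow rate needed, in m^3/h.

Rod-side annular area A_ann = π/4 × (215² − 159²) = 16450 mm^2
Q = A × v

Q ≈ 16.4 m^3/h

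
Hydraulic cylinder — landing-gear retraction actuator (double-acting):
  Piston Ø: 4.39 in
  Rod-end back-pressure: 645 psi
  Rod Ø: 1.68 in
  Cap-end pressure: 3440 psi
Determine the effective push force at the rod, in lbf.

Cap-side area A_cap = π/4 × (4.39 in)² = 15.14 in^2
Rod-side annular area A_ann = π/4 × (4.39² − 1.68²) = 12.92 in^2
Net thrust = P_cap·A_cap − P_rod·A_ann = 52070 lbf − 8333 lbf

F ≈ 43700 lbf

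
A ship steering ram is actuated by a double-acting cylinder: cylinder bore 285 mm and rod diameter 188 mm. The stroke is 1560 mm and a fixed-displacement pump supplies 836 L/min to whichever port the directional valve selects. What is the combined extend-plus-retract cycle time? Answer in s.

t ≈ 11.2 s

Cap-side area A_cap = π/4 × (285 mm)² = 63790 mm^2
Rod-side annular area A_ann = π/4 × (285² − 188²) = 36030 mm^2
t_ext = A_cap·L/Q = 7.142 s
t_ret = A_ann·L/Q = 4.035 s
t_cycle = t_ext + t_ret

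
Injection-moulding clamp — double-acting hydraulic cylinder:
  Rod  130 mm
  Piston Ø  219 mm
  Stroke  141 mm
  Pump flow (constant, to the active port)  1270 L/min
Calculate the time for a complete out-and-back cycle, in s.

Cap-side area A_cap = π/4 × (219 mm)² = 37670 mm^2
Rod-side annular area A_ann = π/4 × (219² − 130²) = 24400 mm^2
t_ext = A_cap·L/Q = 0.2509 s
t_ret = A_ann·L/Q = 0.1625 s
t_cycle = t_ext + t_ret

t ≈ 0.413 s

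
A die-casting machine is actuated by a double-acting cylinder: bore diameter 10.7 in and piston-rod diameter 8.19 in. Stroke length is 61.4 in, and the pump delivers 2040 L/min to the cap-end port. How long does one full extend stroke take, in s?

Cap-side area A_cap = π/4 × (10.7 in)² = 89.92 in^2
Swept volume V = A × L; t = V / Q = A·L / Q

t ≈ 2.66 s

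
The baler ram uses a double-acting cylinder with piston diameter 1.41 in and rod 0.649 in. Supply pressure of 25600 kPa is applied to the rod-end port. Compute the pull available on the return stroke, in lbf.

Rod-side annular area A_ann = π/4 × (1.41² − 0.649²) = 1.231 in^2
On retraction the pressure acts on the annular area (bore minus rod).
F = P × A_ann

F ≈ 4570 lbf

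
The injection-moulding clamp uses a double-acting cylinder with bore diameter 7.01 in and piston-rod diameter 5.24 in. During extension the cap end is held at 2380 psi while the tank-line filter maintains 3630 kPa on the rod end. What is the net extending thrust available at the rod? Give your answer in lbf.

F ≈ 82900 lbf

Cap-side area A_cap = π/4 × (7.01 in)² = 38.59 in^2
Rod-side annular area A_ann = π/4 × (7.01² − 5.24²) = 17.03 in^2
Net thrust = P_cap·A_cap − P_rod·A_ann = 91860 lbf − 8966 lbf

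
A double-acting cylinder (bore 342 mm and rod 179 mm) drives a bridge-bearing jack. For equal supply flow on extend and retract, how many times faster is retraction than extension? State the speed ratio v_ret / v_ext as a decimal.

v_ret/v_ext ≈ 1.38

Cap-side area A_cap = π/4 × (342 mm)² = 91860 mm^2
Rod-side annular area A_ann = π/4 × (342² − 179²) = 66700 mm^2
For equal Q, v ∝ 1/A, so v_ret/v_ext = A_cap/A_ann.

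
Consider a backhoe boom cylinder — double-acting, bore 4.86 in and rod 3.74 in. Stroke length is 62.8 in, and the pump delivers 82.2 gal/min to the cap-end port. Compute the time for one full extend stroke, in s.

Cap-side area A_cap = π/4 × (4.86 in)² = 18.55 in^2
Swept volume V = A × L; t = V / Q = A·L / Q

t ≈ 3.68 s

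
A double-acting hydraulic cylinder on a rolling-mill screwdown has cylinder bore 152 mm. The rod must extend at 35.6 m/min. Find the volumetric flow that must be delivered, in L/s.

Cap-side area A_cap = π/4 × (152 mm)² = 18150 mm^2
Q = A × v

Q ≈ 10.8 L/s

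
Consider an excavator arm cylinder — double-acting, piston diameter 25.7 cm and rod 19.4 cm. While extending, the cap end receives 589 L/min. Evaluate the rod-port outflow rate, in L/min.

Cap-side area A_cap = π/4 × (25.7 cm)² = 518.7 cm^2
Rod-side annular area A_ann = π/4 × (25.7² − 19.4²) = 223.2 cm^2
Piston speed v = Q_in/A_cap; rod-end outflow Q_out = v × A_ann = Q_in × A_ann/A_cap.

Q_out ≈ 253 L/min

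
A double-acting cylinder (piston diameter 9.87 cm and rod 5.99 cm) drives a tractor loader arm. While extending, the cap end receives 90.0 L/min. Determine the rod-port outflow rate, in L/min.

Cap-side area A_cap = π/4 × (9.87 cm)² = 76.51 cm^2
Rod-side annular area A_ann = π/4 × (9.87² − 5.99²) = 48.33 cm^2
Piston speed v = Q_in/A_cap; rod-end outflow Q_out = v × A_ann = Q_in × A_ann/A_cap.

Q_out ≈ 56.9 L/min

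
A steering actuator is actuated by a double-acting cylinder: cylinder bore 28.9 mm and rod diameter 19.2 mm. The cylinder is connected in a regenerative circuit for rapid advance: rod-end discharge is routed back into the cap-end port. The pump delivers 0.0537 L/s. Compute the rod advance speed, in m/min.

v ≈ 11.1 m/min

In regeneration the rod-end outflow joins the pump flow into the cap end, so the net volume the pump must supply per unit advance equals the rod cross-section area.
Rod cross-section A_rod = π/4 × (19.2 mm)² = 289.5 mm^2
v = Q_pump / A_rod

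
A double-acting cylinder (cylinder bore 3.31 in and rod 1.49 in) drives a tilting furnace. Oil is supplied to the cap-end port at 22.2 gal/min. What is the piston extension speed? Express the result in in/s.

v ≈ 9.93 in/s

Cap-side area A_cap = π/4 × (3.31 in)² = 8.605 in^2
v = Q / A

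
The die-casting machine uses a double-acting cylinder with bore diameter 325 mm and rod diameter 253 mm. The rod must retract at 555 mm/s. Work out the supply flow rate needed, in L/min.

Rod-side annular area A_ann = π/4 × (325² − 253²) = 32690 mm^2
Q = A × v

Q ≈ 1090 L/min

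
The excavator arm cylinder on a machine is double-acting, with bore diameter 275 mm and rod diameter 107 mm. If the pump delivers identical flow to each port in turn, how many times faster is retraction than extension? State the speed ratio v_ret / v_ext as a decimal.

v_ret/v_ext ≈ 1.18

Cap-side area A_cap = π/4 × (275 mm)² = 59400 mm^2
Rod-side annular area A_ann = π/4 × (275² − 107²) = 50400 mm^2
For equal Q, v ∝ 1/A, so v_ret/v_ext = A_cap/A_ann.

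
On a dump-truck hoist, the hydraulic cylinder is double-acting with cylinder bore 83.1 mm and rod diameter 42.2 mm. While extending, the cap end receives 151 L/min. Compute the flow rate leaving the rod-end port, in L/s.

Q_out ≈ 1.87 L/s

Cap-side area A_cap = π/4 × (83.1 mm)² = 5424 mm^2
Rod-side annular area A_ann = π/4 × (83.1² − 42.2²) = 4025 mm^2
Piston speed v = Q_in/A_cap; rod-end outflow Q_out = v × A_ann = Q_in × A_ann/A_cap.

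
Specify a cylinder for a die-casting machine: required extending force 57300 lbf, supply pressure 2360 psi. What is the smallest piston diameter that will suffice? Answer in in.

Extension force acts on the full piston face: F = P × (π/4)D².
D = √(4F / (πP)) = √(4 × 57300 lbf / (π × 2360 psi))

D ≈ 5.56 in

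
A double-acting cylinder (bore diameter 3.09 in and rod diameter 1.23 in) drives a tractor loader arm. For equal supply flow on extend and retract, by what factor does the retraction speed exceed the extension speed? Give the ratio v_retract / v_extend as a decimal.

v_ret/v_ext ≈ 1.19

Cap-side area A_cap = π/4 × (3.09 in)² = 7.499 in^2
Rod-side annular area A_ann = π/4 × (3.09² − 1.23²) = 6.311 in^2
For equal Q, v ∝ 1/A, so v_ret/v_ext = A_cap/A_ann.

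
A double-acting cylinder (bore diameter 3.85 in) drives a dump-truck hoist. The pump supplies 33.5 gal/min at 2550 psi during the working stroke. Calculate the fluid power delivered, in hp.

Hydraulic power = P × Q

W ≈ 49.8 hp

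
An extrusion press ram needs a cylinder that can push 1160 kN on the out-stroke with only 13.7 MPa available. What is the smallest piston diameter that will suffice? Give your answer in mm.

D ≈ 328 mm

Extension force acts on the full piston face: F = P × (π/4)D².
D = √(4F / (πP)) = √(4 × 1160 kN / (π × 13.7 MPa))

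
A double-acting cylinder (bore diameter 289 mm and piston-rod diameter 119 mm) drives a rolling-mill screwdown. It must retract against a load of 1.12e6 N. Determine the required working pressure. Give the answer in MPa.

Rod-side annular area A_ann = π/4 × (289² − 119²) = 54480 mm^2
Retraction: pressure acts on the annular area.
P = F / A = 1.12e6 N / A

P ≈ 20.6 MPa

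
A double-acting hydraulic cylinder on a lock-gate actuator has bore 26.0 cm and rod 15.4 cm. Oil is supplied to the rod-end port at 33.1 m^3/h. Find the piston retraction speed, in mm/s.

Rod-side annular area A_ann = π/4 × (26.0² − 15.4²) = 344.7 cm^2
Flow into the rod-end port fills the annular volume.
v = Q / A

v ≈ 267 mm/s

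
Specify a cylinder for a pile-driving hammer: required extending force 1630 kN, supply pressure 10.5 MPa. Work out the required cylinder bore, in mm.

D ≈ 445 mm

Extension force acts on the full piston face: F = P × (π/4)D².
D = √(4F / (πP)) = √(4 × 1630 kN / (π × 10.5 MPa))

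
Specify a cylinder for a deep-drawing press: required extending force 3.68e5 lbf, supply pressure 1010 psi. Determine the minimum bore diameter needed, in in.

Extension force acts on the full piston face: F = P × (π/4)D².
D = √(4F / (πP)) = √(4 × 3.68e5 lbf / (π × 1010 psi))

D ≈ 21.5 in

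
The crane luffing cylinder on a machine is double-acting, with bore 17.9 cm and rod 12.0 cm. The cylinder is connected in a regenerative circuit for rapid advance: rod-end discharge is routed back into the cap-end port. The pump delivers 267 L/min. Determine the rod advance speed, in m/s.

In regeneration the rod-end outflow joins the pump flow into the cap end, so the net volume the pump must supply per unit advance equals the rod cross-section area.
Rod cross-section A_rod = π/4 × (12.0 cm)² = 113.1 cm^2
v = Q_pump / A_rod

v ≈ 0.393 m/s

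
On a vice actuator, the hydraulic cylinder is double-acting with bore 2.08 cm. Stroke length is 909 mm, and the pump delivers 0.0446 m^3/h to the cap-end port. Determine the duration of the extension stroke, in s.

t ≈ 24.9 s

Cap-side area A_cap = π/4 × (2.08 cm)² = 3.398 cm^2
Swept volume V = A × L; t = V / Q = A·L / Q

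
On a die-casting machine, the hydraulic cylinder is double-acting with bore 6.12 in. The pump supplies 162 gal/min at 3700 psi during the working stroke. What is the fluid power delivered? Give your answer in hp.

Hydraulic power = P × Q

W ≈ 350 hp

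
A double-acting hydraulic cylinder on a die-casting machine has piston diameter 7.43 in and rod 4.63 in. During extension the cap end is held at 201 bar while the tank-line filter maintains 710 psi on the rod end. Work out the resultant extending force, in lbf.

Cap-side area A_cap = π/4 × (7.43 in)² = 43.36 in^2
Rod-side annular area A_ann = π/4 × (7.43² − 4.63²) = 26.52 in^2
Net thrust = P_cap·A_cap − P_rod·A_ann = 1.264e5 lbf − 18830 lbf

F ≈ 1.08e5 lbf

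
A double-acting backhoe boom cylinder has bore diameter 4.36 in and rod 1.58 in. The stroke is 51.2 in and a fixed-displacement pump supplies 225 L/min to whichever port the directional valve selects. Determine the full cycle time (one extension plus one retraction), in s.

t ≈ 6.24 s

Cap-side area A_cap = π/4 × (4.36 in)² = 14.93 in^2
Rod-side annular area A_ann = π/4 × (4.36² − 1.58²) = 12.97 in^2
t_ext = A_cap·L/Q = 3.340 s
t_ret = A_ann·L/Q = 2.902 s
t_cycle = t_ext + t_ret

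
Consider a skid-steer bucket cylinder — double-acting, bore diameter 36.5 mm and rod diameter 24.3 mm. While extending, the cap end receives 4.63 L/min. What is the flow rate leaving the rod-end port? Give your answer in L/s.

Q_out ≈ 0.0430 L/s

Cap-side area A_cap = π/4 × (36.5 mm)² = 1046 mm^2
Rod-side annular area A_ann = π/4 × (36.5² − 24.3²) = 582.6 mm^2
Piston speed v = Q_in/A_cap; rod-end outflow Q_out = v × A_ann = Q_in × A_ann/A_cap.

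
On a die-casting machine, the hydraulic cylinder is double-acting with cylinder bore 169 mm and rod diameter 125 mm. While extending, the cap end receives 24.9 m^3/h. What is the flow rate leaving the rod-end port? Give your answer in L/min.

Q_out ≈ 188 L/min

Cap-side area A_cap = π/4 × (169 mm)² = 22430 mm^2
Rod-side annular area A_ann = π/4 × (169² − 125²) = 10160 mm^2
Piston speed v = Q_in/A_cap; rod-end outflow Q_out = v × A_ann = Q_in × A_ann/A_cap.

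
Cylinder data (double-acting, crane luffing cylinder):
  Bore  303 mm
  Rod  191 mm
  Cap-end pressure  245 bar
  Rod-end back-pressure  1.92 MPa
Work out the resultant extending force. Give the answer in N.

F ≈ 1.68e6 N

Cap-side area A_cap = π/4 × (303 mm)² = 72110 mm^2
Rod-side annular area A_ann = π/4 × (303² − 191²) = 43450 mm^2
Net thrust = P_cap·A_cap − P_rod·A_ann = 1.767e6 N − 83430 N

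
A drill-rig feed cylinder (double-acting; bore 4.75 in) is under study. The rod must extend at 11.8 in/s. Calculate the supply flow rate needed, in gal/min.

Q ≈ 54.3 gal/min

Cap-side area A_cap = π/4 × (4.75 in)² = 17.72 in^2
Q = A × v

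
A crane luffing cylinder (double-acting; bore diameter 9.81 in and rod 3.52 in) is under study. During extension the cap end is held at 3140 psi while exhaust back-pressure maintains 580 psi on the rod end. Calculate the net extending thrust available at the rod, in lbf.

Cap-side area A_cap = π/4 × (9.81 in)² = 75.58 in^2
Rod-side annular area A_ann = π/4 × (9.81² − 3.52²) = 65.85 in^2
Net thrust = P_cap·A_cap − P_rod·A_ann = 2.373e5 lbf − 38190 lbf

F ≈ 1.99e5 lbf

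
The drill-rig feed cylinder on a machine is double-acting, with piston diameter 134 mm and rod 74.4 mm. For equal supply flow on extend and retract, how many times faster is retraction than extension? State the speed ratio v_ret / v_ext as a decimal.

v_ret/v_ext ≈ 1.45

Cap-side area A_cap = π/4 × (134 mm)² = 14100 mm^2
Rod-side annular area A_ann = π/4 × (134² − 74.4²) = 9755 mm^2
For equal Q, v ∝ 1/A, so v_ret/v_ext = A_cap/A_ann.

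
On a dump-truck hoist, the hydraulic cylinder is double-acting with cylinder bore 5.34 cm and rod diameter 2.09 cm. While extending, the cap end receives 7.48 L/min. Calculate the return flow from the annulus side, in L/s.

Cap-side area A_cap = π/4 × (5.34 cm)² = 22.40 cm^2
Rod-side annular area A_ann = π/4 × (5.34² − 2.09²) = 18.97 cm^2
Piston speed v = Q_in/A_cap; rod-end outflow Q_out = v × A_ann = Q_in × A_ann/A_cap.

Q_out ≈ 0.106 L/s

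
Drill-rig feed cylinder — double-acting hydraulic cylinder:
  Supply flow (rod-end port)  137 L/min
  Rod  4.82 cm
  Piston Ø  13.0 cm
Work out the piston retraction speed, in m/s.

v ≈ 0.199 m/s

Rod-side annular area A_ann = π/4 × (13.0² − 4.82²) = 114.5 cm^2
Flow into the rod-end port fills the annular volume.
v = Q / A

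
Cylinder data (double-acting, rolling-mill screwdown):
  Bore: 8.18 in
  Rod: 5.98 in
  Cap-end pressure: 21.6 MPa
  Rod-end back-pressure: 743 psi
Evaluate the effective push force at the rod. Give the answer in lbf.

F ≈ 1.46e5 lbf

Cap-side area A_cap = π/4 × (8.18 in)² = 52.55 in^2
Rod-side annular area A_ann = π/4 × (8.18² − 5.98²) = 24.47 in^2
Net thrust = P_cap·A_cap − P_rod·A_ann = 1.646e5 lbf − 18180 lbf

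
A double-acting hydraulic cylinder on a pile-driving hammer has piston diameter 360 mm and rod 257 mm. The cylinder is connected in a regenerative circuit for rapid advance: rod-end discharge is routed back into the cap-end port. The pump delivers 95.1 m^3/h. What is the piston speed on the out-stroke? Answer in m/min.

In regeneration the rod-end outflow joins the pump flow into the cap end, so the net volume the pump must supply per unit advance equals the rod cross-section area.
Rod cross-section A_rod = π/4 × (257 mm)² = 51870 mm^2
v = Q_pump / A_rod

v ≈ 30.6 m/min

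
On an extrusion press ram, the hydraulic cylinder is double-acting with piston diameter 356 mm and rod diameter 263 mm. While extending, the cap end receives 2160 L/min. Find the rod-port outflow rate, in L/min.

Cap-side area A_cap = π/4 × (356 mm)² = 99540 mm^2
Rod-side annular area A_ann = π/4 × (356² − 263²) = 45210 mm^2
Piston speed v = Q_in/A_cap; rod-end outflow Q_out = v × A_ann = Q_in × A_ann/A_cap.

Q_out ≈ 981 L/min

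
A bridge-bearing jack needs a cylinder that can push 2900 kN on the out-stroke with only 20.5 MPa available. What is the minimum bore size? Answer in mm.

D ≈ 424 mm

Extension force acts on the full piston face: F = P × (π/4)D².
D = √(4F / (πP)) = √(4 × 2900 kN / (π × 20.5 MPa))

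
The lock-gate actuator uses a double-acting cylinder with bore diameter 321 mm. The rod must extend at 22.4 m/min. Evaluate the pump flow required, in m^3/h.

Q ≈ 109 m^3/h

Cap-side area A_cap = π/4 × (321 mm)² = 80930 mm^2
Q = A × v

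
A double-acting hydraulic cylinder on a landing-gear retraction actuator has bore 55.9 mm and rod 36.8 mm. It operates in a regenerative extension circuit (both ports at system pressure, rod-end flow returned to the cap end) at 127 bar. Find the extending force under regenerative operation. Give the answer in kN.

F ≈ 13.5 kN

With equal pressure on both faces, forces on the annular region cancel; the net push is pressure × rod cross-section.
Rod cross-section A_rod = π/4 × (36.8 mm)² = 1064 mm^2
F = P × A_rod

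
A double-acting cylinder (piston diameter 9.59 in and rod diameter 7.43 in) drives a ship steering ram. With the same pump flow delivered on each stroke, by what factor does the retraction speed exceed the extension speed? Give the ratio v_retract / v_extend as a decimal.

v_ret/v_ext ≈ 2.50

Cap-side area A_cap = π/4 × (9.59 in)² = 72.23 in^2
Rod-side annular area A_ann = π/4 × (9.59² − 7.43²) = 28.87 in^2
For equal Q, v ∝ 1/A, so v_ret/v_ext = A_cap/A_ann.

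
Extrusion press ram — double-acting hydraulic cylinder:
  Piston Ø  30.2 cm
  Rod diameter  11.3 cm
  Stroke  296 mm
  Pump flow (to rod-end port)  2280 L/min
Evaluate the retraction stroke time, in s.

t ≈ 0.480 s

Rod-side annular area A_ann = π/4 × (30.2² − 11.3²) = 616.0 cm^2
Swept volume V = A × L; t = V / Q = A·L / Q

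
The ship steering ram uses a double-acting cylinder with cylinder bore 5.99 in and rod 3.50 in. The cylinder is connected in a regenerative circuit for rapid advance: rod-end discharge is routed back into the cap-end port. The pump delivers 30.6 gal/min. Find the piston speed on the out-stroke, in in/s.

v ≈ 12.2 in/s

In regeneration the rod-end outflow joins the pump flow into the cap end, so the net volume the pump must supply per unit advance equals the rod cross-section area.
Rod cross-section A_rod = π/4 × (3.50 in)² = 9.621 in^2
v = Q_pump / A_rod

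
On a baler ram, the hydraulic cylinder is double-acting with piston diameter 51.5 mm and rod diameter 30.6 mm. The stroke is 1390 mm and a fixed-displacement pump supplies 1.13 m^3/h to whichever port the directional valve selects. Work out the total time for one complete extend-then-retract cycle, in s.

Cap-side area A_cap = π/4 × (51.5 mm)² = 2083 mm^2
Rod-side annular area A_ann = π/4 × (51.5² − 30.6²) = 1348 mm^2
t_ext = A_cap·L/Q = 9.225 s
t_ret = A_ann·L/Q = 5.968 s
t_cycle = t_ext + t_ret

t ≈ 15.2 s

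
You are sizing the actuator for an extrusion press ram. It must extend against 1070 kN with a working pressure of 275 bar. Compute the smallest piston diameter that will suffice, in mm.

D ≈ 223 mm

Extension force acts on the full piston face: F = P × (π/4)D².
D = √(4F / (πP)) = √(4 × 1070 kN / (π × 275 bar))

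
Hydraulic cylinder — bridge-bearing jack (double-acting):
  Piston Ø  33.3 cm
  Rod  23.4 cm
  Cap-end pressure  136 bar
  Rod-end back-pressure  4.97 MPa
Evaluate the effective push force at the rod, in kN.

F ≈ 965 kN

Cap-side area A_cap = π/4 × (33.3 cm)² = 870.9 cm^2
Rod-side annular area A_ann = π/4 × (33.3² − 23.4²) = 440.9 cm^2
Net thrust = P_cap·A_cap − P_rod·A_ann = 1184 kN − 219.1 kN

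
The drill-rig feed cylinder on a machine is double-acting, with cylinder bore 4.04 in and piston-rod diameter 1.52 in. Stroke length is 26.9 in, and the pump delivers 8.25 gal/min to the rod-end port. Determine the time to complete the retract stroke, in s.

t ≈ 9.32 s

Rod-side annular area A_ann = π/4 × (4.04² − 1.52²) = 11.00 in^2
Swept volume V = A × L; t = V / Q = A·L / Q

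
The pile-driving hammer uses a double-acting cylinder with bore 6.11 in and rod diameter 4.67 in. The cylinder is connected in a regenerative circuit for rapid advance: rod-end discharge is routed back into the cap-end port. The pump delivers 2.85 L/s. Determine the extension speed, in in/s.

In regeneration the rod-end outflow joins the pump flow into the cap end, so the net volume the pump must supply per unit advance equals the rod cross-section area.
Rod cross-section A_rod = π/4 × (4.67 in)² = 17.13 in^2
v = Q_pump / A_rod

v ≈ 10.2 in/s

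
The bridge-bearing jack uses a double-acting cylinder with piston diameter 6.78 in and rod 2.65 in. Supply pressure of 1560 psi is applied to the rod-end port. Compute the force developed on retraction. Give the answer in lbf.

F ≈ 47700 lbf

Rod-side annular area A_ann = π/4 × (6.78² − 2.65²) = 30.59 in^2
On retraction the pressure acts on the annular area (bore minus rod).
F = P × A_ann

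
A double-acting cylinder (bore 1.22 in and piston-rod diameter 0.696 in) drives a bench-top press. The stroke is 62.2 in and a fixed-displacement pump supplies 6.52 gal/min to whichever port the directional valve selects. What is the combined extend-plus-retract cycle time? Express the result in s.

Cap-side area A_cap = π/4 × (1.22 in)² = 1.169 in^2
Rod-side annular area A_ann = π/4 × (1.22² − 0.696²) = 0.7885 in^2
t_ext = A_cap·L/Q = 2.897 s
t_ret = A_ann·L/Q = 1.954 s
t_cycle = t_ext + t_ret

t ≈ 4.85 s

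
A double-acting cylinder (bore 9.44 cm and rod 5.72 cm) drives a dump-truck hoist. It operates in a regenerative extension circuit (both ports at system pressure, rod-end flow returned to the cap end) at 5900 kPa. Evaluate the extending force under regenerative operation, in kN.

With equal pressure on both faces, forces on the annular region cancel; the net push is pressure × rod cross-section.
Rod cross-section A_rod = π/4 × (5.72 cm)² = 25.70 cm^2
F = P × A_rod

F ≈ 15.2 kN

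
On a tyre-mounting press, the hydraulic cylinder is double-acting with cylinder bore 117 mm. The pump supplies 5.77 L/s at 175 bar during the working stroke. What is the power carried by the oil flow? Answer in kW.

W ≈ 101 kW

Hydraulic power = P × Q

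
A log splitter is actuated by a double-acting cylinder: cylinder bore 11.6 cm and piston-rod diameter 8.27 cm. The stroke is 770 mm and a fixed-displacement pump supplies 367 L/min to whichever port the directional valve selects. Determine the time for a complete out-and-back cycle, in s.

Cap-side area A_cap = π/4 × (11.6 cm)² = 105.7 cm^2
Rod-side annular area A_ann = π/4 × (11.6² − 8.27²) = 51.97 cm^2
t_ext = A_cap·L/Q = 1.330 s
t_ret = A_ann·L/Q = 0.6542 s
t_cycle = t_ext + t_ret

t ≈ 1.98 s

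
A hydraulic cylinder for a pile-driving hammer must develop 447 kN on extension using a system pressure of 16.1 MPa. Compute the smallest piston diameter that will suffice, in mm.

D ≈ 188 mm

Extension force acts on the full piston face: F = P × (π/4)D².
D = √(4F / (πP)) = √(4 × 447 kN / (π × 16.1 MPa))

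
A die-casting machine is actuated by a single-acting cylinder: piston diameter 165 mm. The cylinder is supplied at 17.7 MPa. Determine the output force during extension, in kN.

F ≈ 378 kN

Cap-side area A_cap = π/4 × (165 mm)² = 21380 mm^2
F = P × A_cap = 17.7 MPa × A_cap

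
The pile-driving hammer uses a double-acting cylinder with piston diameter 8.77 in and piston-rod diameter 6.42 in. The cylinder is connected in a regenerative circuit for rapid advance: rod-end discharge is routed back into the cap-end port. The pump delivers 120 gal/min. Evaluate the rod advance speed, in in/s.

v ≈ 14.3 in/s

In regeneration the rod-end outflow joins the pump flow into the cap end, so the net volume the pump must supply per unit advance equals the rod cross-section area.
Rod cross-section A_rod = π/4 × (6.42 in)² = 32.37 in^2
v = Q_pump / A_rod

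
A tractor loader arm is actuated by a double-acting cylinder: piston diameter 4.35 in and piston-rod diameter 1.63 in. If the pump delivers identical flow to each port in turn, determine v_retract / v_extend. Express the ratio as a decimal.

v_ret/v_ext ≈ 1.16

Cap-side area A_cap = π/4 × (4.35 in)² = 14.86 in^2
Rod-side annular area A_ann = π/4 × (4.35² − 1.63²) = 12.77 in^2
For equal Q, v ∝ 1/A, so v_ret/v_ext = A_cap/A_ann.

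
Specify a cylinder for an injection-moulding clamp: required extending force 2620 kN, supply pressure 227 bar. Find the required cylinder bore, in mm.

D ≈ 383 mm

Extension force acts on the full piston face: F = P × (π/4)D².
D = √(4F / (πP)) = √(4 × 2620 kN / (π × 227 bar))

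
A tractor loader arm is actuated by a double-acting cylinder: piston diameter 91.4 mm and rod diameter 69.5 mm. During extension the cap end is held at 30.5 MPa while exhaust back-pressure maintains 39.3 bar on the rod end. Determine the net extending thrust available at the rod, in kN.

F ≈ 189 kN

Cap-side area A_cap = π/4 × (91.4 mm)² = 6561 mm^2
Rod-side annular area A_ann = π/4 × (91.4² − 69.5²) = 2768 mm^2
Net thrust = P_cap·A_cap − P_rod·A_ann = 200.1 kN − 10.88 kN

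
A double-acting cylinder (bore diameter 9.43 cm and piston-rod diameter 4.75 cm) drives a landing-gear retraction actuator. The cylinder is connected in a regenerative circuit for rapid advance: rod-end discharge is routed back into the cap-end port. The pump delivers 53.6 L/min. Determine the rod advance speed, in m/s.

In regeneration the rod-end outflow joins the pump flow into the cap end, so the net volume the pump must supply per unit advance equals the rod cross-section area.
Rod cross-section A_rod = π/4 × (4.75 cm)² = 17.72 cm^2
v = Q_pump / A_rod

v ≈ 0.504 m/s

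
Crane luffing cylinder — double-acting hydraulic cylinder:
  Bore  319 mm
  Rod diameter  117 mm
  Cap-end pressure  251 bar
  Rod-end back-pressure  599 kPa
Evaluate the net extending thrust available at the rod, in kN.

Cap-side area A_cap = π/4 × (319 mm)² = 79920 mm^2
Rod-side annular area A_ann = π/4 × (319² − 117²) = 69170 mm^2
Net thrust = P_cap·A_cap − P_rod·A_ann = 2006 kN − 41.43 kN

F ≈ 1960 kN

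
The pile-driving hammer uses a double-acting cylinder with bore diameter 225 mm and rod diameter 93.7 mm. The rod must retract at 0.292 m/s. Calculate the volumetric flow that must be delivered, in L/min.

Rod-side annular area A_ann = π/4 × (225² − 93.7²) = 32870 mm^2
Q = A × v

Q ≈ 576 L/min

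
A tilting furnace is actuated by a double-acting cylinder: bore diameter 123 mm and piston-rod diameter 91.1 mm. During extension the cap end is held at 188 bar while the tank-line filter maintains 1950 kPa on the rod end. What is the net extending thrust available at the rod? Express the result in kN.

Cap-side area A_cap = π/4 × (123 mm)² = 11880 mm^2
Rod-side annular area A_ann = π/4 × (123² − 91.1²) = 5364 mm^2
Net thrust = P_cap·A_cap − P_rod·A_ann = 223.4 kN − 10.46 kN

F ≈ 213 kN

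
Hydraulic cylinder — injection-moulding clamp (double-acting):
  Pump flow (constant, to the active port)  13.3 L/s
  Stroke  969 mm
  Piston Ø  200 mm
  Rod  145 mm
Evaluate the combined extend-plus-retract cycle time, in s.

Cap-side area A_cap = π/4 × (200 mm)² = 31420 mm^2
Rod-side annular area A_ann = π/4 × (200² − 145²) = 14900 mm^2
t_ext = A_cap·L/Q = 2.289 s
t_ret = A_ann·L/Q = 1.086 s
t_cycle = t_ext + t_ret

t ≈ 3.37 s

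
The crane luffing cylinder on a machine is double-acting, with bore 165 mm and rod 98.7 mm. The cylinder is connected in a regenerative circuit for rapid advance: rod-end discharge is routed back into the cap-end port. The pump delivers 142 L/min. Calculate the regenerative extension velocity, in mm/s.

In regeneration the rod-end outflow joins the pump flow into the cap end, so the net volume the pump must supply per unit advance equals the rod cross-section area.
Rod cross-section A_rod = π/4 × (98.7 mm)² = 7651 mm^2
v = Q_pump / A_rod

v ≈ 309 mm/s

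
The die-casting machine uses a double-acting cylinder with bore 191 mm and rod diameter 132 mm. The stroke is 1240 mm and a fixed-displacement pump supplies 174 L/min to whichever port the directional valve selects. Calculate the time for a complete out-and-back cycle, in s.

t ≈ 18.7 s

Cap-side area A_cap = π/4 × (191 mm)² = 28650 mm^2
Rod-side annular area A_ann = π/4 × (191² − 132²) = 14970 mm^2
t_ext = A_cap·L/Q = 12.25 s
t_ret = A_ann·L/Q = 6.400 s
t_cycle = t_ext + t_ret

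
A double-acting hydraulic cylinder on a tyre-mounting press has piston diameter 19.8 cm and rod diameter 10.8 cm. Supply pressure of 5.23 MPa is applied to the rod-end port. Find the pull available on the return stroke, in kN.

Rod-side annular area A_ann = π/4 × (19.8² − 10.8²) = 216.3 cm^2
On retraction the pressure acts on the annular area (bore minus rod).
F = P × A_ann

F ≈ 113 kN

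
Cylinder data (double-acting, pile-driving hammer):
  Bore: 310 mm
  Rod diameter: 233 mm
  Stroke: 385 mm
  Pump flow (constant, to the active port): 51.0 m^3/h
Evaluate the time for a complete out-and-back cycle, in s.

Cap-side area A_cap = π/4 × (310 mm)² = 75480 mm^2
Rod-side annular area A_ann = π/4 × (310² − 233²) = 32840 mm^2
t_ext = A_cap·L/Q = 2.051 s
t_ret = A_ann·L/Q = 0.8924 s
t_cycle = t_ext + t_ret

t ≈ 2.94 s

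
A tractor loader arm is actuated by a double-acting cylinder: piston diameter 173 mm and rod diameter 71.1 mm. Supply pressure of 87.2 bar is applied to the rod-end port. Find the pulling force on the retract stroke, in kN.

Rod-side annular area A_ann = π/4 × (173² − 71.1²) = 19540 mm^2
On retraction the pressure acts on the annular area (bore minus rod).
F = P × A_ann

F ≈ 170 kN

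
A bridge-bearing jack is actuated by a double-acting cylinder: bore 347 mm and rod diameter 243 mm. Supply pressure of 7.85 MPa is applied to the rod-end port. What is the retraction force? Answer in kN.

F ≈ 378 kN

Rod-side annular area A_ann = π/4 × (347² − 243²) = 48190 mm^2
On retraction the pressure acts on the annular area (bore minus rod).
F = P × A_ann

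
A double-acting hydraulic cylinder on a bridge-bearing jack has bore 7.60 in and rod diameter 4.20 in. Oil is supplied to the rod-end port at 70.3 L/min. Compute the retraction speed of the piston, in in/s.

v ≈ 2.27 in/s

Rod-side annular area A_ann = π/4 × (7.60² − 4.20²) = 31.51 in^2
Flow into the rod-end port fills the annular volume.
v = Q / A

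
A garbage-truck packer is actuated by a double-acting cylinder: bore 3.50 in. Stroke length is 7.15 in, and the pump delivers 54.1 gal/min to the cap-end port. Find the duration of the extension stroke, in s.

t ≈ 0.330 s

Cap-side area A_cap = π/4 × (3.50 in)² = 9.621 in^2
Swept volume V = A × L; t = V / Q = A·L / Q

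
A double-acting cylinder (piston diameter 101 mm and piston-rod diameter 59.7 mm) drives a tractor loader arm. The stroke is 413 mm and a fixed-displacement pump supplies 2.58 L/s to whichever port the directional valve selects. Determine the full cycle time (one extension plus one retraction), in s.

t ≈ 2.12 s

Cap-side area A_cap = π/4 × (101 mm)² = 8012 mm^2
Rod-side annular area A_ann = π/4 × (101² − 59.7²) = 5213 mm^2
t_ext = A_cap·L/Q = 1.283 s
t_ret = A_ann·L/Q = 0.8344 s
t_cycle = t_ext + t_ret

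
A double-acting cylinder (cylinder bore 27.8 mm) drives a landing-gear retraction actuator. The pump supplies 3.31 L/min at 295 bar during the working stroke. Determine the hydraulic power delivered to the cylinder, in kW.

W ≈ 1.63 kW

Hydraulic power = P × Q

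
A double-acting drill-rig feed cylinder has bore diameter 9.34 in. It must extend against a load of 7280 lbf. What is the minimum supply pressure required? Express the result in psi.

P ≈ 106 psi

Cap-side area A_cap = π/4 × (9.34 in)² = 68.51 in^2
P = F / A = 7280 lbf / A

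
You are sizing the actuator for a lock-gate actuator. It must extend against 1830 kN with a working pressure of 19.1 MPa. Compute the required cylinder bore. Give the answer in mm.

D ≈ 349 mm

Extension force acts on the full piston face: F = P × (π/4)D².
D = √(4F / (πP)) = √(4 × 1830 kN / (π × 19.1 MPa))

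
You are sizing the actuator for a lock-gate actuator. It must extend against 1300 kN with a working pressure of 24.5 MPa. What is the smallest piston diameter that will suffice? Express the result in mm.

Extension force acts on the full piston face: F = P × (π/4)D².
D = √(4F / (πP)) = √(4 × 1300 kN / (π × 24.5 MPa))

D ≈ 260 mm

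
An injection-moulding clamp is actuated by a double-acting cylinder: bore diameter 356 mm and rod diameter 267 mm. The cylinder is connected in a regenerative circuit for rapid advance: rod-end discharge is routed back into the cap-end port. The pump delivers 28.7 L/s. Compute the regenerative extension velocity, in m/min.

In regeneration the rod-end outflow joins the pump flow into the cap end, so the net volume the pump must supply per unit advance equals the rod cross-section area.
Rod cross-section A_rod = π/4 × (267 mm)² = 55990 mm^2
v = Q_pump / A_rod

v ≈ 30.8 m/min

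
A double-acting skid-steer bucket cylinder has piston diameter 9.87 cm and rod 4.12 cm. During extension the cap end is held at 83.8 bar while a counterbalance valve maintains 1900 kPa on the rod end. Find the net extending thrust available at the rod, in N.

Cap-side area A_cap = π/4 × (9.87 cm)² = 76.51 cm^2
Rod-side annular area A_ann = π/4 × (9.87² − 4.12²) = 63.18 cm^2
Net thrust = P_cap·A_cap − P_rod·A_ann = 64120 N − 12000 N

F ≈ 52100 N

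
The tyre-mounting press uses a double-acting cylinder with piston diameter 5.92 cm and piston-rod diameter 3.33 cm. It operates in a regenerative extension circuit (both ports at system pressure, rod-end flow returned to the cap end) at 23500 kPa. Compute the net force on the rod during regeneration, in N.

F ≈ 20500 N

With equal pressure on both faces, forces on the annular region cancel; the net push is pressure × rod cross-section.
Rod cross-section A_rod = π/4 × (3.33 cm)² = 8.709 cm^2
F = P × A_rod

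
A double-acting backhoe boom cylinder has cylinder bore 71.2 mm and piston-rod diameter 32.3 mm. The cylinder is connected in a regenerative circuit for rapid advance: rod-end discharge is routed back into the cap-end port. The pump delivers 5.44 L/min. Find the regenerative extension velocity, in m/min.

v ≈ 6.64 m/min

In regeneration the rod-end outflow joins the pump flow into the cap end, so the net volume the pump must supply per unit advance equals the rod cross-section area.
Rod cross-section A_rod = π/4 × (32.3 mm)² = 819.4 mm^2
v = Q_pump / A_rod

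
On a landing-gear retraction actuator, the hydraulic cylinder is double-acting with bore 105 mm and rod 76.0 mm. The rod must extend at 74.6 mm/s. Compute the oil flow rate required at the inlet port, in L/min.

Cap-side area A_cap = π/4 × (105 mm)² = 8659 mm^2
Q = A × v

Q ≈ 38.8 L/min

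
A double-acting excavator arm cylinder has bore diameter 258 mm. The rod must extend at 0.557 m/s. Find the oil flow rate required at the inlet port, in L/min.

Cap-side area A_cap = π/4 × (258 mm)² = 52280 mm^2
Q = A × v

Q ≈ 1750 L/min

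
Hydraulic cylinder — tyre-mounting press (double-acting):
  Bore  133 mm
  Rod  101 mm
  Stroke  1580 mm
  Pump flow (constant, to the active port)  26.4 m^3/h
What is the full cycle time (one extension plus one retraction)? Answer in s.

Cap-side area A_cap = π/4 × (133 mm)² = 13890 mm^2
Rod-side annular area A_ann = π/4 × (133² − 101²) = 5881 mm^2
t_ext = A_cap·L/Q = 2.993 s
t_ret = A_ann·L/Q = 1.267 s
t_cycle = t_ext + t_ret

t ≈ 4.26 s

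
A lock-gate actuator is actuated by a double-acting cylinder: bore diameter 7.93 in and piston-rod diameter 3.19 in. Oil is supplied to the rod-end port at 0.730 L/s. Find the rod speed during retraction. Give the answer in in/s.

v ≈ 1.08 in/s

Rod-side annular area A_ann = π/4 × (7.93² − 3.19²) = 41.40 in^2
Flow into the rod-end port fills the annular volume.
v = Q / A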